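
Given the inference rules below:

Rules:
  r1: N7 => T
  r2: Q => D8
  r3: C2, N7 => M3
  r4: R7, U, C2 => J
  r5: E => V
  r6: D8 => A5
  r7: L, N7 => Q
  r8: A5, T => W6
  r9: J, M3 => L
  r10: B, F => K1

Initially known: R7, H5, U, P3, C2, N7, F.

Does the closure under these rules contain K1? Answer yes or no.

no

[1] r1 [N7 => T]; r3 [C2, N7 => M3]; r4 [R7, U, C2 => J]. ⇒ new: T, M3, J.
[2] r9 [J, M3 => L]. ⇒ new: L.
[3] r7 [L, N7 => Q]. ⇒ new: Q.
[4] r2 [Q => D8]. ⇒ new: D8.
[5] r6 [D8 => A5]. ⇒ new: A5.
[6] r8 [A5, T => W6]. ⇒ new: W6.
Fixed point reached. K1 is concluded only by r10; r10 needs B (never derived).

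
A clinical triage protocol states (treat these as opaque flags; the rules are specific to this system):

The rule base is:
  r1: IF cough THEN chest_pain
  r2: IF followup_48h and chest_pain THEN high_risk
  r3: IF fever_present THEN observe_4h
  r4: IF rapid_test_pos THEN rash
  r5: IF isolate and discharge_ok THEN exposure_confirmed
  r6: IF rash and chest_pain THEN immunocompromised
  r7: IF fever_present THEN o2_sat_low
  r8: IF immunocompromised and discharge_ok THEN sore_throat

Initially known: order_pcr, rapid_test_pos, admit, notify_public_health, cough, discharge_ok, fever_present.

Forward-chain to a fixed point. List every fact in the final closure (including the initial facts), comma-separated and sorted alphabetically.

admit, chest_pain, cough, discharge_ok, fever_present, immunocompromised, notify_public_health, o2_sat_low, observe_4h, order_pcr, rapid_test_pos, rash, sore_throat

Round 1 fires r1, r3, r4, r7, giving chest_pain, observe_4h, rash, o2_sat_low.
Round 2 fires r6, giving immunocompromised.
Round 3 fires r8, giving sore_throat.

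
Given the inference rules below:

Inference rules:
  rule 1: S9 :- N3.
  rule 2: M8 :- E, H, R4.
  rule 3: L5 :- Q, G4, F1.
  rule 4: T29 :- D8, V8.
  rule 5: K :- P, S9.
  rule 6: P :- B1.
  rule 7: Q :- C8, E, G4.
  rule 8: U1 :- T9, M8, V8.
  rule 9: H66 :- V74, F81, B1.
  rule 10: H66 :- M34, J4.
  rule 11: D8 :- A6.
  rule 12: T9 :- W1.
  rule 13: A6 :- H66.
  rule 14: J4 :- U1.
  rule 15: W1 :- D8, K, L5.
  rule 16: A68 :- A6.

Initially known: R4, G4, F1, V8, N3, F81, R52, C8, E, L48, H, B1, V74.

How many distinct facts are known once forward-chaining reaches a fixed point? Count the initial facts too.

[1] rule 1 [S9 :- N3.]; rule 2 [M8 :- E, H, R4.]; rule 6 [P :- B1.]; rule 7 [Q :- C8, E, G4.]; rule 9 [H66 :- V74, F81, B1.]. ⇒ new: S9, M8, P, Q, H66.
[2] rule 3 [L5 :- Q, G4, F1.]; rule 5 [K :- P, S9.]; rule 13 [A6 :- H66.]. ⇒ new: L5, K, A6.
[3] rule 11 [D8 :- A6.]; rule 16 [A68 :- A6.]. ⇒ new: D8, A68.
[4] rule 4 [T29 :- D8, V8.]; rule 15 [W1 :- D8, K, L5.]. ⇒ new: T29, W1.
[5] rule 12 [T9 :- W1.]. ⇒ new: T9.
[6] rule 8 [U1 :- T9, M8, V8.]. ⇒ new: U1.
[7] rule 14 [J4 :- U1.]. ⇒ new: J4.
Closure: {A6, A68, B1, C8, D8, E, F1, F81, G4, H, H66, J4, K, L48, L5, M8, N3, P, Q, R4, R52, S9, T29, T9, U1, V74, V8, W1} — 28 facts.

28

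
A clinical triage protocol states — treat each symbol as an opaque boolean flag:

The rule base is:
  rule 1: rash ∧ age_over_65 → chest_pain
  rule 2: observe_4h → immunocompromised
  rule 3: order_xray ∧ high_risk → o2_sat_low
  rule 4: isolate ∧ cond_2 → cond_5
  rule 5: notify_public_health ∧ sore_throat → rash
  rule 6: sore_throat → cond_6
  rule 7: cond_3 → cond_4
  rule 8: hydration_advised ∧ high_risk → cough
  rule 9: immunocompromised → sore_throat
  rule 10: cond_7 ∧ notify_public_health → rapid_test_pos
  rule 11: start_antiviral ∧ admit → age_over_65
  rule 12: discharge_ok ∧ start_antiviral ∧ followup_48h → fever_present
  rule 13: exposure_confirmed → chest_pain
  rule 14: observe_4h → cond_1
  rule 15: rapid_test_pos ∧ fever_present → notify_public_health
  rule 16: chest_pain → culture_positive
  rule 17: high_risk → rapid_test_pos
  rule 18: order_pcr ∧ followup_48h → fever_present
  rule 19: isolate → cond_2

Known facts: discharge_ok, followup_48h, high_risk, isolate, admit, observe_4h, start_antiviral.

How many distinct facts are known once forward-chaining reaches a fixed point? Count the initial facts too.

[1] rule 2 [observe_4h → immunocompromised]; rule 11 [start_antiviral ∧ admit → age_over_65]; rule 12 [discharge_ok ∧ start_antiviral ∧ followup_48h → fever_present]; rule 14 [observe_4h → cond_1]; rule 17 [high_risk → rapid_test_pos]; rule 19 [isolate → cond_2]. ⇒ new: immunocompromised, age_over_65, fever_present, cond_1, rapid_test_pos, cond_2.
[2] rule 4 [isolate ∧ cond_2 → cond_5]; rule 9 [immunocompromised → sore_throat]; rule 15 [rapid_test_pos ∧ fever_present → notify_public_health]. ⇒ new: cond_5, sore_throat, notify_public_health.
[3] rule 5 [notify_public_health ∧ sore_throat → rash]; rule 6 [sore_throat → cond_6]. ⇒ new: rash, cond_6.
[4] rule 1 [rash ∧ age_over_65 → chest_pain]. ⇒ new: chest_pain.
[5] rule 16 [chest_pain → culture_positive]. ⇒ new: culture_positive.
Closure: {admit, age_over_65, chest_pain, cond_1, cond_2, cond_5, cond_6, culture_positive, discharge_ok, fever_present, followup_48h, high_risk, immunocompromised, isolate, notify_public_health, observe_4h, rapid_test_pos, rash, sore_throat, start_antiviral} — 20 facts.

20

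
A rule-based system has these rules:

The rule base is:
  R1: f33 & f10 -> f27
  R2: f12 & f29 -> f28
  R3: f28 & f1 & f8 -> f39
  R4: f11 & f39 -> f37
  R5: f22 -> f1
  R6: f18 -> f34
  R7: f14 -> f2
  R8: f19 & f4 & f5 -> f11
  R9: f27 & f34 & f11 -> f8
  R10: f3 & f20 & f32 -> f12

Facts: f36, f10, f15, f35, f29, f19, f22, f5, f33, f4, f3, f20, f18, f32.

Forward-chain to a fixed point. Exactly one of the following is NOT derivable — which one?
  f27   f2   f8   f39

Round 1 — R1, R5, R6, R8, R10, derive f27, f1, f34, f11, f12.
Round 2 — R2, R9, derive f28, f8.
Round 3 — R3, derive f39.
Round 4 — R4, derive f37.
Derived: f8 (round 2), f27 (round 1), f39 (round 3). f2 never appears in any round.

f2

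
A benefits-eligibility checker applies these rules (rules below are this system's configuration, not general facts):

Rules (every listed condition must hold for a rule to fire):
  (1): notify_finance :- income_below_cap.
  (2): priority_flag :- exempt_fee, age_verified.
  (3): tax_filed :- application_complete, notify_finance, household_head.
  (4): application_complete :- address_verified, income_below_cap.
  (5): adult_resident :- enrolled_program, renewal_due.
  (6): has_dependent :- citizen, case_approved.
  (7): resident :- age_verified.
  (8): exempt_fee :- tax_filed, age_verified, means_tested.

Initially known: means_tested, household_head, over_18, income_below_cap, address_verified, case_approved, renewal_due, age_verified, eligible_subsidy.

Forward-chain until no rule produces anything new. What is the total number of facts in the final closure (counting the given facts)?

Round 1 fires (1), (4), (7), giving notify_finance, application_complete, resident.
Round 2 fires (3), giving tax_filed.
Round 3 fires (8), giving exempt_fee.
Round 4 fires (2), giving priority_flag.
Closure: {address_verified, age_verified, application_complete, case_approved, eligible_subsidy, exempt_fee, household_head, income_below_cap, means_tested, notify_finance, over_18, priority_flag, renewal_due, resident, tax_filed} — 15 facts.

15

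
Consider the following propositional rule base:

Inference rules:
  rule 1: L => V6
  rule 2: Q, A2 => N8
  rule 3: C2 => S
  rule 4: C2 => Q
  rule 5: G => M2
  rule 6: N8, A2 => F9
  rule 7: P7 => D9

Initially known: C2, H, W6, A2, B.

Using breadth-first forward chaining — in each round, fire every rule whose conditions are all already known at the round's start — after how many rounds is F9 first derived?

[1] rule 3 [C2 => S]; rule 4 [C2 => Q]. ⇒ new: S, Q.
[2] rule 2 [Q, A2 => N8]. ⇒ new: N8.
[3] rule 6 [N8, A2 => F9]. ⇒ new: F9.
F9 first appears in round 3.

3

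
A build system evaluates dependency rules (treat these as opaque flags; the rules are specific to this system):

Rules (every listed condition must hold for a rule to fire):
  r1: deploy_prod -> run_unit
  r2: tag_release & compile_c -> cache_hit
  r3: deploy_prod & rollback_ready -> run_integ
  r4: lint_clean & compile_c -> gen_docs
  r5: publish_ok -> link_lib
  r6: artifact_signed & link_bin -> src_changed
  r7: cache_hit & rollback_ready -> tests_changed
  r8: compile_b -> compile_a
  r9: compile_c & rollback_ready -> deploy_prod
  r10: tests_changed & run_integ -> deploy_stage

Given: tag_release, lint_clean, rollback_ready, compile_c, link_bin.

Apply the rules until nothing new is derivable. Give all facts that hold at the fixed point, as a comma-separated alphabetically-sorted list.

Round 1: r2 [tag_release & compile_c -> cache_hit]; r4 [lint_clean & compile_c -> gen_docs]; r9 [compile_c & rollback_ready -> deploy_prod]. New: cache_hit, gen_docs, deploy_prod.
Round 2: r1 [deploy_prod -> run_unit]; r3 [deploy_prod & rollback_ready -> run_integ]; r7 [cache_hit & rollback_ready -> tests_changed]. New: run_unit, run_integ, tests_changed.
Round 3: r10 [tests_changed & run_integ -> deploy_stage]. New: deploy_stage.

cache_hit, compile_c, deploy_prod, deploy_stage, gen_docs, link_bin, lint_clean, rollback_ready, run_integ, run_unit, tag_release, tests_changed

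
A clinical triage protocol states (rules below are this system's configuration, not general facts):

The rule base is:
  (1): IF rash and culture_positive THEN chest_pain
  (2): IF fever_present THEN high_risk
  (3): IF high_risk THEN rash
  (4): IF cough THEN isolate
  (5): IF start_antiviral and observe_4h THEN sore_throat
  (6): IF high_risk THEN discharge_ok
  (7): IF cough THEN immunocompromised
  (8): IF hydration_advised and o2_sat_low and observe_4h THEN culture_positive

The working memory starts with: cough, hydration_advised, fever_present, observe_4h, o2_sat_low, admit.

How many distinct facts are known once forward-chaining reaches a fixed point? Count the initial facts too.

13

Round 1: (2) [IF fever_present THEN high_risk]; (4) [IF cough THEN isolate]; (7) [IF cough THEN immunocompromised]; (8) [IF hydration_advised and o2_sat_low and observe_4h THEN culture_positive]. New: high_risk, isolate, immunocompromised, culture_positive.
Round 2: (3) [IF high_risk THEN rash]; (6) [IF high_risk THEN discharge_ok]. New: rash, discharge_ok.
Round 3: (1) [IF rash and culture_positive THEN chest_pain]. New: chest_pain.
Closure: {admit, chest_pain, cough, culture_positive, discharge_ok, fever_present, high_risk, hydration_advised, immunocompromised, isolate, o2_sat_low, observe_4h, rash} — 13 facts.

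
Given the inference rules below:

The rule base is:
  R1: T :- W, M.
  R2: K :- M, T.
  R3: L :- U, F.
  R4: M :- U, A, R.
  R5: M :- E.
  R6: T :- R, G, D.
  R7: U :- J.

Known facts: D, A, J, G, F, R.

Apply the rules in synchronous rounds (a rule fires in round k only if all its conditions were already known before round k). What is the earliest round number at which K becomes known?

3

Round 1 — R6, R7, derive T, U.
Round 2 — R3, R4, derive L, M.
Round 3 — R2, derive K.
K first appears in round 3.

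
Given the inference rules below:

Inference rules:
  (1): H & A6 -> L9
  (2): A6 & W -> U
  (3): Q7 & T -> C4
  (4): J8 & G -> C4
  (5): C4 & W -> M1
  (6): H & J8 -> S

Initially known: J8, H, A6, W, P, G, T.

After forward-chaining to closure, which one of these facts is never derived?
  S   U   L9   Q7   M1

Q7

Round 1 fires (1), (2), (4), (6), giving L9, U, C4, S.
Round 2 fires (5), giving M1.
Derived: M1 (round 2), U (round 1), S (round 1), L9 (round 1). Q7 never appears in any round.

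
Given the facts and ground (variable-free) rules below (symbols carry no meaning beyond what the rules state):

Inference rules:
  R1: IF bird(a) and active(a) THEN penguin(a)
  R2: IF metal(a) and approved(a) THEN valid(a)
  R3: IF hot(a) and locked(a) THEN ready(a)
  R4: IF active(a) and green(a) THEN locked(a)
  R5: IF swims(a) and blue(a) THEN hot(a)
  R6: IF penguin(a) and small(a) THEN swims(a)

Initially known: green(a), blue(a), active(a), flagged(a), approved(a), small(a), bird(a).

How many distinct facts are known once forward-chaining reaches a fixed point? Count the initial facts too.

12

Round 1: R1 [IF bird(a) and active(a) THEN penguin(a)]; R4 [IF active(a) and green(a) THEN locked(a)]. Adds penguin(a), locked(a).
Round 2: R6 [IF penguin(a) and small(a) THEN swims(a)]. Adds swims(a).
Round 3: R5 [IF swims(a) and blue(a) THEN hot(a)]. Adds hot(a).
Round 4: R3 [IF hot(a) and locked(a) THEN ready(a)]. Adds ready(a).
Closure: {active(a), approved(a), bird(a), blue(a), flagged(a), green(a), hot(a), locked(a), penguin(a), ready(a), small(a), swims(a)} — 12 facts.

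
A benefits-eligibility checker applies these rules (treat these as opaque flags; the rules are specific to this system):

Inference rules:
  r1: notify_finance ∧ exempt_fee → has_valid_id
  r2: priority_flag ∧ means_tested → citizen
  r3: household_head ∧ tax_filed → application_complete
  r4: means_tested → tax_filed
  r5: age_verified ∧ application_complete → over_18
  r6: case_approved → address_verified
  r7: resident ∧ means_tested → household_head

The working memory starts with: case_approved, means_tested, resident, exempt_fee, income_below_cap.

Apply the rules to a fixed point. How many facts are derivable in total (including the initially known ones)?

Round 1: r4 [means_tested → tax_filed]; r6 [case_approved → address_verified]; r7 [resident ∧ means_tested → household_head]. Adds tax_filed, address_verified, household_head.
Round 2: r3 [household_head ∧ tax_filed → application_complete]. Adds application_complete.
Closure: {address_verified, application_complete, case_approved, exempt_fee, household_head, income_below_cap, means_tested, resident, tax_filed} — 9 facts.

9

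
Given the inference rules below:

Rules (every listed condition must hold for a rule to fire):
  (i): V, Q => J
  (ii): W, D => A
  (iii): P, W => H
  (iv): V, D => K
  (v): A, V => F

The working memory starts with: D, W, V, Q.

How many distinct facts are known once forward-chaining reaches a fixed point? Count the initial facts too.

8

Round 1 — (i), (ii), (iv), derive J, A, K.
Round 2 — (v), derive F.
Closure: {A, D, F, J, K, Q, V, W} — 8 facts.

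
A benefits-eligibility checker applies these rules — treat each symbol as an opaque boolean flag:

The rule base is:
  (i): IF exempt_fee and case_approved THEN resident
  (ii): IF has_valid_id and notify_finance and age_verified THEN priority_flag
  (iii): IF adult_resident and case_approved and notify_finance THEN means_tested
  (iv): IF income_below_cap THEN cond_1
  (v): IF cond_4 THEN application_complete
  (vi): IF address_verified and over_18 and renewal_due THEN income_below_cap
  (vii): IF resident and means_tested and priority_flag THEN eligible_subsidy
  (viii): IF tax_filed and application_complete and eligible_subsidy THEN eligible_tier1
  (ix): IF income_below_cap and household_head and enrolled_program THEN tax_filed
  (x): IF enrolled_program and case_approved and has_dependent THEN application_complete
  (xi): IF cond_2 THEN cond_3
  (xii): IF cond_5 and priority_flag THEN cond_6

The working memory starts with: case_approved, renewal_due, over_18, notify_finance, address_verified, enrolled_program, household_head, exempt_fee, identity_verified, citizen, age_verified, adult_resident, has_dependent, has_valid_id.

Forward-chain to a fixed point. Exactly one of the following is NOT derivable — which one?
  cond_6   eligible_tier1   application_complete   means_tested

Round 1: (i) [IF exempt_fee and case_approved THEN resident]; (ii) [IF has_valid_id and notify_finance and age_verified THEN priority_flag]; (iii) [IF adult_resident and case_approved and notify_finance THEN means_tested]; (vi) [IF address_verified and over_18 and renewal_due THEN income_below_cap]; (x) [IF enrolled_program and case_approved and has_dependent THEN application_complete]. New: resident, priority_flag, means_tested, income_below_cap, application_complete.
Round 2: (iv) [IF income_below_cap THEN cond_1]; (vii) [IF resident and means_tested and priority_flag THEN eligible_subsidy]; (ix) [IF income_below_cap and household_head and enrolled_program THEN tax_filed]. New: cond_1, eligible_subsidy, tax_filed.
Round 3: (viii) [IF tax_filed and application_complete and eligible_subsidy THEN eligible_tier1]. New: eligible_tier1.
Derived: eligible_tier1 (round 3), application_complete (round 1), means_tested (round 1). cond_6 never appears in any round.

cond_6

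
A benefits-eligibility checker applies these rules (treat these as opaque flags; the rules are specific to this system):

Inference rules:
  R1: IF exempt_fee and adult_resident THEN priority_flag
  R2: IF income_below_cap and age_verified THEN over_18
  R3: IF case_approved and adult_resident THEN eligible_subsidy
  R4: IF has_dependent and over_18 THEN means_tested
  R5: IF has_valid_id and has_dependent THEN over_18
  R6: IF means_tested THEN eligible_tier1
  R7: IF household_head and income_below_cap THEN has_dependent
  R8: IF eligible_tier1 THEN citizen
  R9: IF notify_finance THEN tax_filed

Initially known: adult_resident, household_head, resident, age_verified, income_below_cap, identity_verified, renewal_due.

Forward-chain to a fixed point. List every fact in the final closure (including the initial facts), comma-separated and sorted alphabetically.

[1] R2 [IF income_below_cap and age_verified THEN over_18]; R7 [IF household_head and income_below_cap THEN has_dependent]. ⇒ new: over_18, has_dependent.
[2] R4 [IF has_dependent and over_18 THEN means_tested]. ⇒ new: means_tested.
[3] R6 [IF means_tested THEN eligible_tier1]. ⇒ new: eligible_tier1.
[4] R8 [IF eligible_tier1 THEN citizen]. ⇒ new: citizen.

adult_resident, age_verified, citizen, eligible_tier1, has_dependent, household_head, identity_verified, income_below_cap, means_tested, over_18, renewal_due, resident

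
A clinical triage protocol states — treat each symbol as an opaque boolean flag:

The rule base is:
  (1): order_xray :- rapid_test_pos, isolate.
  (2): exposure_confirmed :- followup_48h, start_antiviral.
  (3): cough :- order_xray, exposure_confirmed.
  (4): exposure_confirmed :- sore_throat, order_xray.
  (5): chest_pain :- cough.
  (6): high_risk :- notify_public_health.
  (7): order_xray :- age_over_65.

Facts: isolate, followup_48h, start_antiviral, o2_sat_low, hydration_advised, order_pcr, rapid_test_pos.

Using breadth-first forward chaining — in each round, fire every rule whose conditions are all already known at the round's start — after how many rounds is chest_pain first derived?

3

Round 1 fires (1), (2), giving order_xray, exposure_confirmed.
Round 2 fires (3), giving cough.
Round 3 fires (5), giving chest_pain.
chest_pain first appears in round 3.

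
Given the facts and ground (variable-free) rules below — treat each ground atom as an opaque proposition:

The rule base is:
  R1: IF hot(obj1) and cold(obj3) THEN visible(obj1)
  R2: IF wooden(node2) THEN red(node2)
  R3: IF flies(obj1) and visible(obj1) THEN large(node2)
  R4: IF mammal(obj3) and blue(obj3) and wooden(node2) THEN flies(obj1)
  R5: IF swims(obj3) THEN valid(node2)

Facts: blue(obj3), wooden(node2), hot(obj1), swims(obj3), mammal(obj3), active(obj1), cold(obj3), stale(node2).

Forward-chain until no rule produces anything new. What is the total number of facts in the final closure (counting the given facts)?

Round 1 — R1, R2, R4, R5, derive visible(obj1), red(node2), flies(obj1), valid(node2).
Round 2 — R3, derive large(node2).
Closure: {active(obj1), blue(obj3), cold(obj3), flies(obj1), hot(obj1), large(node2), mammal(obj3), red(node2), stale(node2), swims(obj3), valid(node2), visible(obj1), wooden(node2)} — 13 facts.

13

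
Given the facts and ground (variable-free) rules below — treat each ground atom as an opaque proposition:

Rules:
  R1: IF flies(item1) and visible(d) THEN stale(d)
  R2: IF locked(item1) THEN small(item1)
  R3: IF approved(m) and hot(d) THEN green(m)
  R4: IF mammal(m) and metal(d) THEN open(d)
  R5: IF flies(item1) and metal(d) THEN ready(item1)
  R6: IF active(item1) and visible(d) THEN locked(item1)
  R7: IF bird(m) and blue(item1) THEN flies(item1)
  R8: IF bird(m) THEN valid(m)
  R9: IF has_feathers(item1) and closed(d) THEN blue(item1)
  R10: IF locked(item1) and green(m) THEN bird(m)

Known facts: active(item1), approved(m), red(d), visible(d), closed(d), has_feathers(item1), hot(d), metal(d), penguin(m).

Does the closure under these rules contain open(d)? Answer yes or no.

[1] R3 [IF approved(m) and hot(d) THEN green(m)]; R6 [IF active(item1) and visible(d) THEN locked(item1)]; R9 [IF has_feathers(item1) and closed(d) THEN blue(item1)]. ⇒ new: green(m), locked(item1), blue(item1).
[2] R2 [IF locked(item1) THEN small(item1)]; R10 [IF locked(item1) and green(m) THEN bird(m)]. ⇒ new: small(item1), bird(m).
[3] R7 [IF bird(m) and blue(item1) THEN flies(item1)]; R8 [IF bird(m) THEN valid(m)]. ⇒ new: flies(item1), valid(m).
[4] R1 [IF flies(item1) and visible(d) THEN stale(d)]; R5 [IF flies(item1) and metal(d) THEN ready(item1)]. ⇒ new: stale(d), ready(item1).
Fixed point reached. open(d) is concluded only by R4; R4 needs mammal(m) (never derived).

no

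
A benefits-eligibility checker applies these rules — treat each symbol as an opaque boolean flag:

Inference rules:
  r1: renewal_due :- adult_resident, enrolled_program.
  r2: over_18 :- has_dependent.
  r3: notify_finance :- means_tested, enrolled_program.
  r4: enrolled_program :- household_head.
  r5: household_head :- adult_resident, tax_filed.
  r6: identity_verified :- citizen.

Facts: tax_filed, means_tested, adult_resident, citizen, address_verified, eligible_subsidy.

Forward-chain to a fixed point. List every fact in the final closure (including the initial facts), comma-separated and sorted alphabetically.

Round 1: r5 [household_head :- adult_resident, tax_filed.]; r6 [identity_verified :- citizen.]. Adds household_head, identity_verified.
Round 2: r4 [enrolled_program :- household_head.]. Adds enrolled_program.
Round 3: r1 [renewal_due :- adult_resident, enrolled_program.]; r3 [notify_finance :- means_tested, enrolled_program.]. Adds renewal_due, notify_finance.

address_verified, adult_resident, citizen, eligible_subsidy, enrolled_program, household_head, identity_verified, means_tested, notify_finance, renewal_due, tax_filed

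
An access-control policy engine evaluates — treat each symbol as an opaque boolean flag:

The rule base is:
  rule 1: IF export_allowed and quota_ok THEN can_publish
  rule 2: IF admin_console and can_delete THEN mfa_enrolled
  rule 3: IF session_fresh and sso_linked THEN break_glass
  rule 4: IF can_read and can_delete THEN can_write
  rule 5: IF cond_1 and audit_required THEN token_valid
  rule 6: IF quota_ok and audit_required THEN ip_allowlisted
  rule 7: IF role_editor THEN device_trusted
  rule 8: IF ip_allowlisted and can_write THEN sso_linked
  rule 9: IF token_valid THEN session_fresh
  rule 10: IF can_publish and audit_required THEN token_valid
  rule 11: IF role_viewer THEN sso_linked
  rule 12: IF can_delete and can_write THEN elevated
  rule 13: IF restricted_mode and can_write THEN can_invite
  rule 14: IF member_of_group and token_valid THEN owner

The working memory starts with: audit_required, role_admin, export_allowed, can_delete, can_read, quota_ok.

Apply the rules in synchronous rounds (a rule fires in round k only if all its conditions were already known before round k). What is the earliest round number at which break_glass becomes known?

4

Round 1 — rule 1, rule 4, rule 6, derive can_publish, can_write, ip_allowlisted.
Round 2 — rule 8, rule 10, rule 12, derive sso_linked, token_valid, elevated.
Round 3 — rule 9, derive session_fresh.
Round 4 — rule 3, derive break_glass.
break_glass first appears in round 4.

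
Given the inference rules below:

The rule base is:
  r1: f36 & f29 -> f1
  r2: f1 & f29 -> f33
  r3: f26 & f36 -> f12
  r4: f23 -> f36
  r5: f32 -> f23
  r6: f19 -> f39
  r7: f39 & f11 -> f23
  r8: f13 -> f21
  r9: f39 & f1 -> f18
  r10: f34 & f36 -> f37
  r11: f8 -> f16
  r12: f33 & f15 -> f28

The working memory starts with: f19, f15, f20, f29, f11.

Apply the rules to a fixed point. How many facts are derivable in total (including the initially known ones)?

12

[1] r6 [f19 -> f39]. ⇒ new: f39.
[2] r7 [f39 & f11 -> f23]. ⇒ new: f23.
[3] r4 [f23 -> f36]. ⇒ new: f36.
[4] r1 [f36 & f29 -> f1]. ⇒ new: f1.
[5] r2 [f1 & f29 -> f33]; r9 [f39 & f1 -> f18]. ⇒ new: f33, f18.
[6] r12 [f33 & f15 -> f28]. ⇒ new: f28.
Closure: {f1, f11, f15, f18, f19, f20, f23, f28, f29, f33, f36, f39} — 12 facts.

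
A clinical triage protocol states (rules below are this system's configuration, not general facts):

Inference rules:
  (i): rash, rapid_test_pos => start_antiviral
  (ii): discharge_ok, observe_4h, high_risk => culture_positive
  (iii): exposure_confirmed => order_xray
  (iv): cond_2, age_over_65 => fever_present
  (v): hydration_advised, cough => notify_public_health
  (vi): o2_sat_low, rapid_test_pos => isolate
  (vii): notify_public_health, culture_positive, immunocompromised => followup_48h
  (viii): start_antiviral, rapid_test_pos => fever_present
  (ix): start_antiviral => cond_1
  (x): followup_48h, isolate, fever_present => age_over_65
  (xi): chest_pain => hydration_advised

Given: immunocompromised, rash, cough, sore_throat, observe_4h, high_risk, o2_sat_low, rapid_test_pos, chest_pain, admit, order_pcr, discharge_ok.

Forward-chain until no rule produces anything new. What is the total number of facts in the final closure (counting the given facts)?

21

Round 1: (i) [rash, rapid_test_pos => start_antiviral]; (ii) [discharge_ok, observe_4h, high_risk => culture_positive]; (vi) [o2_sat_low, rapid_test_pos => isolate]; (xi) [chest_pain => hydration_advised]. Adds start_antiviral, culture_positive, isolate, hydration_advised.
Round 2: (v) [hydration_advised, cough => notify_public_health]; (viii) [start_antiviral, rapid_test_pos => fever_present]; (ix) [start_antiviral => cond_1]. Adds notify_public_health, fever_present, cond_1.
Round 3: (vii) [notify_public_health, culture_positive, immunocompromised => followup_48h]. Adds followup_48h.
Round 4: (x) [followup_48h, isolate, fever_present => age_over_65]. Adds age_over_65.
Closure: {admit, age_over_65, chest_pain, cond_1, cough, culture_positive, discharge_ok, fever_present, followup_48h, high_risk, hydration_advised, immunocompromised, isolate, notify_public_health, o2_sat_low, observe_4h, order_pcr, rapid_test_pos, rash, sore_throat, start_antiviral} — 21 facts.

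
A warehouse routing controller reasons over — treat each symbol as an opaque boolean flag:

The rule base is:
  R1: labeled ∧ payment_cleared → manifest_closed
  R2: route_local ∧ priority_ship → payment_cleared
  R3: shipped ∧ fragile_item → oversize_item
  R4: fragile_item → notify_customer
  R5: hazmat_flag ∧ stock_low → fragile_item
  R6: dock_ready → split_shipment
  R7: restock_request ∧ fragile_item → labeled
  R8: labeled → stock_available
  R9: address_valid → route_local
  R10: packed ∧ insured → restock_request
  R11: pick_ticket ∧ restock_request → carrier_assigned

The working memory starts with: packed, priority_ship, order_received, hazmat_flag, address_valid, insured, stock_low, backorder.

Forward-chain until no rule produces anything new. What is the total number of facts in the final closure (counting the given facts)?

[1] R5 [hazmat_flag ∧ stock_low → fragile_item]; R9 [address_valid → route_local]; R10 [packed ∧ insured → restock_request]. ⇒ new: fragile_item, route_local, restock_request.
[2] R2 [route_local ∧ priority_ship → payment_cleared]; R4 [fragile_item → notify_customer]; R7 [restock_request ∧ fragile_item → labeled]. ⇒ new: payment_cleared, notify_customer, labeled.
[3] R1 [labeled ∧ payment_cleared → manifest_closed]; R8 [labeled → stock_available]. ⇒ new: manifest_closed, stock_available.
Closure: {address_valid, backorder, fragile_item, hazmat_flag, insured, labeled, manifest_closed, notify_customer, order_received, packed, payment_cleared, priority_ship, restock_request, route_local, stock_available, stock_low} — 16 facts.

16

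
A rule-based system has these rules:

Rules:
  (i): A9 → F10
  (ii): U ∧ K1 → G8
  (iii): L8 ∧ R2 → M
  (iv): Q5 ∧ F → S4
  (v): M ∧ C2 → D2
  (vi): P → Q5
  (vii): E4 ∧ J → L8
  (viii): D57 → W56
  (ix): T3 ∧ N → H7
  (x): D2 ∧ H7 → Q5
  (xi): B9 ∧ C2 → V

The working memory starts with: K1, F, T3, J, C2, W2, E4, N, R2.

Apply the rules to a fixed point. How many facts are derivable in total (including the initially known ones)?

15

Round 1 — (vii), (ix), derive L8, H7.
Round 2 — (iii), derive M.
Round 3 — (v), derive D2.
Round 4 — (x), derive Q5.
Round 5 — (iv), derive S4.
Closure: {C2, D2, E4, F, H7, J, K1, L8, M, N, Q5, R2, S4, T3, W2} — 15 facts.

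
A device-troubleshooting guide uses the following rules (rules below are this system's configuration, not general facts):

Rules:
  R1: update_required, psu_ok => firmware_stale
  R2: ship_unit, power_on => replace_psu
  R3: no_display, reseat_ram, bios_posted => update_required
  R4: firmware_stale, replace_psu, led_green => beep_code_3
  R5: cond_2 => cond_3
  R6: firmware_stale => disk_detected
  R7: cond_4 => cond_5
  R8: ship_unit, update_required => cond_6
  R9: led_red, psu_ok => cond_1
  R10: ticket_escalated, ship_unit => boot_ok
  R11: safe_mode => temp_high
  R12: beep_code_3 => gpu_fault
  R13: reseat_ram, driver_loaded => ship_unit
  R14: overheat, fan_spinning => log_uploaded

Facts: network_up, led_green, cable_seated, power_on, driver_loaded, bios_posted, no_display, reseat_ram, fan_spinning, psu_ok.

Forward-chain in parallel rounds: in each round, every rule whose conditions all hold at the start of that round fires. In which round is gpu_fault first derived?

Round 1 fires R3, R13, giving update_required, ship_unit.
Round 2 fires R1, R2, R8, giving firmware_stale, replace_psu, cond_6.
Round 3 fires R4, R6, giving beep_code_3, disk_detected.
Round 4 fires R12, giving gpu_fault.
gpu_fault first appears in round 4.

4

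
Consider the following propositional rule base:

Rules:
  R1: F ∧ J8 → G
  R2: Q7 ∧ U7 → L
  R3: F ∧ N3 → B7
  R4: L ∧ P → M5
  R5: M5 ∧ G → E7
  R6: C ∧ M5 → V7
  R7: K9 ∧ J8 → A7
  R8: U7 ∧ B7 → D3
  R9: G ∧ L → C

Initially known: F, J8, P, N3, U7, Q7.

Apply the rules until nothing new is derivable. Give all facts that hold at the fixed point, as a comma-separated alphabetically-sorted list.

B7, C, D3, E7, F, G, J8, L, M5, N3, P, Q7, U7, V7

Round 1 — R1, R2, R3, derive G, L, B7.
Round 2 — R4, R8, R9, derive M5, D3, C.
Round 3 — R5, R6, derive E7, V7.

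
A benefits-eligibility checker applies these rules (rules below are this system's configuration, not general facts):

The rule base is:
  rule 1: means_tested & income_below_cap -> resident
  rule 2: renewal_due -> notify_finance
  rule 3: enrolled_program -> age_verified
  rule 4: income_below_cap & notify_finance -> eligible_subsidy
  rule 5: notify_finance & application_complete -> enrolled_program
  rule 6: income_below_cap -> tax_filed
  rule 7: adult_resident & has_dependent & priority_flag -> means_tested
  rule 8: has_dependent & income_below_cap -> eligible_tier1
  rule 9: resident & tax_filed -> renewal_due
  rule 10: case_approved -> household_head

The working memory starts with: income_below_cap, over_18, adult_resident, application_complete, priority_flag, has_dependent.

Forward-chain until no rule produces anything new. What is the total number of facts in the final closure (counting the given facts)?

15

Round 1: rule 6 [income_below_cap -> tax_filed]; rule 7 [adult_resident & has_dependent & priority_flag -> means_tested]; rule 8 [has_dependent & income_below_cap -> eligible_tier1]. Adds tax_filed, means_tested, eligible_tier1.
Round 2: rule 1 [means_tested & income_below_cap -> resident]. Adds resident.
Round 3: rule 9 [resident & tax_filed -> renewal_due]. Adds renewal_due.
Round 4: rule 2 [renewal_due -> notify_finance]. Adds notify_finance.
Round 5: rule 4 [income_below_cap & notify_finance -> eligible_subsidy]; rule 5 [notify_finance & application_complete -> enrolled_program]. Adds eligible_subsidy, enrolled_program.
Round 6: rule 3 [enrolled_program -> age_verified]. Adds age_verified.
Closure: {adult_resident, age_verified, application_complete, eligible_subsidy, eligible_tier1, enrolled_program, has_dependent, income_below_cap, means_tested, notify_finance, over_18, priority_flag, renewal_due, resident, tax_filed} — 15 facts.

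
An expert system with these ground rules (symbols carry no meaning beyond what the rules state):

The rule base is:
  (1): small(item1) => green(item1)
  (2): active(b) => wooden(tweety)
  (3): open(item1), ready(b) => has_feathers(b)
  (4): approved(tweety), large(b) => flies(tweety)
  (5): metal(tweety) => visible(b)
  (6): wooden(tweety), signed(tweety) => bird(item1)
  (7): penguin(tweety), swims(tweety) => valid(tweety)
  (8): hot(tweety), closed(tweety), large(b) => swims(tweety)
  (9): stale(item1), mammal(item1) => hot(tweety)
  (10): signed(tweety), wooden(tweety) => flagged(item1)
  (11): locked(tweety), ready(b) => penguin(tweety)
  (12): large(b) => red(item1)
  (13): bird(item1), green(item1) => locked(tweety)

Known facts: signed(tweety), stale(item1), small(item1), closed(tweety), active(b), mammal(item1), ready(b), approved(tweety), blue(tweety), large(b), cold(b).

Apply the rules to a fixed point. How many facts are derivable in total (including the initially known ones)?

22

Round 1 — (1), (2), (4), (9), (12), derive green(item1), wooden(tweety), flies(tweety), hot(tweety), red(item1).
Round 2 — (6), (8), (10), derive bird(item1), swims(tweety), flagged(item1).
Round 3 — (13), derive locked(tweety).
Round 4 — (11), derive penguin(tweety).
Round 5 — (7), derive valid(tweety).
Closure: {active(b), approved(tweety), bird(item1), blue(tweety), closed(tweety), cold(b), flagged(item1), flies(tweety), green(item1), hot(tweety), large(b), locked(tweety), mammal(item1), penguin(tweety), ready(b), red(item1), signed(tweety), small(item1), stale(item1), swims(tweety), valid(tweety), wooden(tweety)} — 22 facts.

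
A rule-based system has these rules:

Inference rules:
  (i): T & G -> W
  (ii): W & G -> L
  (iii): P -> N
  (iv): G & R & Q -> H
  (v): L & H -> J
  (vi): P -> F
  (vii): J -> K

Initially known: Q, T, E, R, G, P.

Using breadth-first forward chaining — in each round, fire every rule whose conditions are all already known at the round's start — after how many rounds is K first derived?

Round 1: (i) [T & G -> W]; (iii) [P -> N]; (iv) [G & R & Q -> H]; (vi) [P -> F]. New: W, N, H, F.
Round 2: (ii) [W & G -> L]. New: L.
Round 3: (v) [L & H -> J]. New: J.
Round 4: (vii) [J -> K]. New: K.
K first appears in round 4.

4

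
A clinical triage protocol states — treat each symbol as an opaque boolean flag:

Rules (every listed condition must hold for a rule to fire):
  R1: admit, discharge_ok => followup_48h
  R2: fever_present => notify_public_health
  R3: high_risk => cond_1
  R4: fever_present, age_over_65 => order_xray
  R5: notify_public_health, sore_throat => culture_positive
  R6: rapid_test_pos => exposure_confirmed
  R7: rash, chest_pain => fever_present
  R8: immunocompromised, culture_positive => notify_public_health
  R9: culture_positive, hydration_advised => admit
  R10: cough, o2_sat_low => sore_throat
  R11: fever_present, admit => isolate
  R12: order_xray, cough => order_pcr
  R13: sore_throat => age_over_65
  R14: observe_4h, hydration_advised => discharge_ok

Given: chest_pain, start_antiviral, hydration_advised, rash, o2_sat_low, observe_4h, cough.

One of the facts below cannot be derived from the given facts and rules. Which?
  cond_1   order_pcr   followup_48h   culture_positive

Round 1 — R7, R10, R14, derive fever_present, sore_throat, discharge_ok.
Round 2 — R2, R13, derive notify_public_health, age_over_65.
Round 3 — R4, R5, derive order_xray, culture_positive.
Round 4 — R9, R12, derive admit, order_pcr.
Round 5 — R1, R11, derive followup_48h, isolate.
Derived: culture_positive (round 3), order_pcr (round 4), followup_48h (round 5). cond_1 never appears in any round.

cond_1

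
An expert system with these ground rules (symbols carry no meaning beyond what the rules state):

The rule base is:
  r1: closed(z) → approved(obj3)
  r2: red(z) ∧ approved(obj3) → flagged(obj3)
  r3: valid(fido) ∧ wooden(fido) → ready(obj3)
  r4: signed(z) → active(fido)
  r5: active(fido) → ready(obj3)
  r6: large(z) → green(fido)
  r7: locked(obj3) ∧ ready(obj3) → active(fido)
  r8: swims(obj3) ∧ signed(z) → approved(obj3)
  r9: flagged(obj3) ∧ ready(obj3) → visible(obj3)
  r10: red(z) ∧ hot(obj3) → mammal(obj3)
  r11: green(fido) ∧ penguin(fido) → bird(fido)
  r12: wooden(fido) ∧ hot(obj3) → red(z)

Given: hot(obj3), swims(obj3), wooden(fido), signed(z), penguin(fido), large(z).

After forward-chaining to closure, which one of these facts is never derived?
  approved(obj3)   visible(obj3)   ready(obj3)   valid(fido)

valid(fido)

Round 1: r4 [signed(z) → active(fido)]; r6 [large(z) → green(fido)]; r8 [swims(obj3) ∧ signed(z) → approved(obj3)]; r12 [wooden(fido) ∧ hot(obj3) → red(z)]. New: active(fido), green(fido), approved(obj3), red(z).
Round 2: r2 [red(z) ∧ approved(obj3) → flagged(obj3)]; r5 [active(fido) → ready(obj3)]; r10 [red(z) ∧ hot(obj3) → mammal(obj3)]; r11 [green(fido) ∧ penguin(fido) → bird(fido)]. New: flagged(obj3), ready(obj3), mammal(obj3), bird(fido).
Round 3: r9 [flagged(obj3) ∧ ready(obj3) → visible(obj3)]. New: visible(obj3).
Derived: ready(obj3) (round 2), approved(obj3) (round 1), visible(obj3) (round 3). valid(fido) never appears in any round.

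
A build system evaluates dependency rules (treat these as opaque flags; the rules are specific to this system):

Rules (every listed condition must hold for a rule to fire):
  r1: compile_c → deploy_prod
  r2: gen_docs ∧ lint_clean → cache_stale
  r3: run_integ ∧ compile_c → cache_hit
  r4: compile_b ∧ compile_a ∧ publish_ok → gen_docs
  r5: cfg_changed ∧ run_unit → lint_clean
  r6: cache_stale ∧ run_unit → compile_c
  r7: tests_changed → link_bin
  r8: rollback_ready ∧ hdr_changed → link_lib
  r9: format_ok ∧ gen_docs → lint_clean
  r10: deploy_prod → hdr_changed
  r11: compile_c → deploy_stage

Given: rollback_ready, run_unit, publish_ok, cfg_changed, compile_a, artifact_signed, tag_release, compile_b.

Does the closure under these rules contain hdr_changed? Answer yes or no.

yes

Round 1: r4 [compile_b ∧ compile_a ∧ publish_ok → gen_docs]; r5 [cfg_changed ∧ run_unit → lint_clean]. New: gen_docs, lint_clean.
Round 2: r2 [gen_docs ∧ lint_clean → cache_stale]. New: cache_stale.
Round 3: r6 [cache_stale ∧ run_unit → compile_c]. New: compile_c.
Round 4: r1 [compile_c → deploy_prod]; r11 [compile_c → deploy_stage]. New: deploy_prod, deploy_stage.
Round 5: r10 [deploy_prod → hdr_changed]. New: hdr_changed.
Round 6: r8 [rollback_ready ∧ hdr_changed → link_lib]. New: link_lib.
hdr_changed appears in round 5, so it is derivable.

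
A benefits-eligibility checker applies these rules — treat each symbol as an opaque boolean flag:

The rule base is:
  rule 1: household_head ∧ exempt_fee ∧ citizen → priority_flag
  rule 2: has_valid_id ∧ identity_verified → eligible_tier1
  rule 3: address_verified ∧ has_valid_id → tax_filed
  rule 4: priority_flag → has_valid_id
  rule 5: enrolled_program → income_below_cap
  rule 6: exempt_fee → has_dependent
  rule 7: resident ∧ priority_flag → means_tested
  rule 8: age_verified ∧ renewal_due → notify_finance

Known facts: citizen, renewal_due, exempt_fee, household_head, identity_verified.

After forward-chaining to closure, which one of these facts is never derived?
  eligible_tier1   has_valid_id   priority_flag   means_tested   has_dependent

means_tested

[1] rule 1 [household_head ∧ exempt_fee ∧ citizen → priority_flag]; rule 6 [exempt_fee → has_dependent]. ⇒ new: priority_flag, has_dependent.
[2] rule 4 [priority_flag → has_valid_id]. ⇒ new: has_valid_id.
[3] rule 2 [has_valid_id ∧ identity_verified → eligible_tier1]. ⇒ new: eligible_tier1.
Derived: has_valid_id (round 2), priority_flag (round 1), eligible_tier1 (round 3), has_dependent (round 1). means_tested never appears in any round.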